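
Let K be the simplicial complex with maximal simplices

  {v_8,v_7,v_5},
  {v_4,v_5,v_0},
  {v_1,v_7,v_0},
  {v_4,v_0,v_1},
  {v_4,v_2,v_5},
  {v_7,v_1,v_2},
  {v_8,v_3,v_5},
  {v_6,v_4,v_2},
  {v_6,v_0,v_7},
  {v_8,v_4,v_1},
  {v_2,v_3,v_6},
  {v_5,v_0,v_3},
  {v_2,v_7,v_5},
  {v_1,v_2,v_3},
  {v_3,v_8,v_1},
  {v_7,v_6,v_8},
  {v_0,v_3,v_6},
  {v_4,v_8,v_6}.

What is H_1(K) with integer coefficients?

H_1 ≅ Z^2.

We work with the vertex ordering v_0 < v_1 < v_2 < v_3 < v_4 < v_5 < v_6 < v_7 < v_8. The simplices of K, each written with vertices in increasing order, are:

  0-simplices (9): [v_0], [v_1], [v_2], [v_3], [v_4], [v_5], [v_6], [v_7], [v_8]
  1-simplices (27): (27 of them)
  2-simplices (18): (18 of them)

giving chain groups C_0 ≅ Z^9, C_1 ≅ Z^27, C_2 ≅ Z^18.

∂_1: C_1 → C_0 maps an edge to its endpoints' difference, ∂[p,q] = q − p.
This gives a 9×27 integer matrix of rank 8; reducing to Smith normal form yields diagonal entries (1,1,1,1,1,1,1,1).

Boundary ∂_2: C_2 → C_1 acts by ∂[p,q,r] = [q,r] − [p,r] + [p,q]. For instance
  ∂[v_2,v_3,v_6] = [v_3,v_6] − [v_2,v_6] + [v_2,v_3],
  ∂[v_2,v_4,v_5] = [v_4,v_5] − [v_2,v_5] + [v_2,v_4].
The resulting 27×18 matrix has rank 17, and its Smith normal form has invariant factors (1,1,1,1,1,1,1,1,1,1,1,1,1,1,1,1,1).

Reading off H_k = ker ∂_k / im ∂_{k+1}:

  H_1: rank ker ∂_1 − rank ∂_2 = (27 − 8) − 17 = 2, and the invariant factors of ∂_2 are all 1, so H_1 = Z^2.

(K is a triangulation of the torus T^2.)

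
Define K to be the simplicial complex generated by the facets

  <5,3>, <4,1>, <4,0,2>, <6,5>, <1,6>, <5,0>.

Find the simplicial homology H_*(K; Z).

H_0 ≅ Z,  H_1 ≅ Z,  H_2 = 0.

We work with the vertex ordering 0 < 1 < 2 < 3 < 4 < 5 < 6. The simplices of K, each written with vertices in increasing order, are:

  0-simplices (7): [0], [1], [2], [3], [4], [5], [6]
  1-simplices (8): [0,2], [0,4], [0,5], [1,4], [1,6], [2,4], [3,5], [5,6]
  2-simplices (1): [0,2,4]

Hence C_0 ≅ Z^7, C_1 ≅ Z^8, C_2 ≅ Z^1.

∂_1: C_1 → C_0 is given by ∂[p,q] = [q] − [p]. For instance
  ∂[0,2] = [2] − [0].
This gives a 7×8 integer matrix of rank 6; reducing to Smith normal form yields diagonal entries (1,1,1,1,1,1).

The boundary map ∂_2: C_2 → C_1 sends each 2-simplex [p,q,r] to [q,r] − [p,r] + [p,q]. For instance
  ∂[0,2,4] = [2,4] − [0,4] + [0,2].
This gives a 8×1 integer matrix of rank 1; reducing to Smith normal form yields diagonal entries (1).

From H_k ≅ ker(∂_k) / im(∂_{k+1}) we obtain:

  H_0: rank C_0 − rank ∂_1 = 7 − 6 = 1, and the invariant factors of ∂_1 are all 1, so H_0 ≅ Z.
  H_1: rank ker ∂_1 − rank ∂_2 = (8 − 6) − 1 = 1, and the invariant factors of ∂_2 are all 1, so H_1 ≅ Z.
  H_2: rank ker ∂_2 − rank ∂_3 = (1 − 1) − 0 = 0, and there is no ∂_3, so H_2 ≅ 0.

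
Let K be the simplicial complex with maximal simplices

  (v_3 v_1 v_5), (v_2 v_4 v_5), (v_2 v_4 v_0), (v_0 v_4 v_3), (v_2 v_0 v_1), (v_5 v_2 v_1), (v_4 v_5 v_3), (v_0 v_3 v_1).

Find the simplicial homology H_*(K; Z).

Order the vertices as v_0 < v_1 < v_2 < v_3 < v_4 < v_5. Listing each simplex with vertices in this order, K has dimension 2 with simplices:

  0-simplices (6): [v_0], [v_1], [v_2], [v_3], [v_4], [v_5]
  1-simplices (12): [v_0,v_1], [v_0,v_2], [v_0,v_3], [v_0,v_4], [v_1,v_2], [v_1,v_3], [v_1,v_5], [v_2,v_4], [v_2,v_5], [v_3,v_4], [v_3,v_5], [v_4,v_5]
  2-simplices (8): [v_0,v_1,v_2], [v_0,v_1,v_3], [v_0,v_2,v_4], [v_0,v_3,v_4], [v_1,v_2,v_5], [v_1,v_3,v_5], [v_2,v_4,v_5], [v_3,v_4,v_5]

Hence C_0 ≅ Z^6, C_1 ≅ Z^12, C_2 ≅ Z^8.

∂_1: C_1 → C_0 sends each edge [p,q] (with p < q) to q − p. For instance
  ∂[v_1,v_3] = [v_3] − [v_1].
As a 6×12 matrix over Z this has rank 5, with invariant factors (1,1,1,1,1).

Boundary ∂_2: C_2 → C_1 sends each 2-simplex [p,q,r] to [q,r] − [p,r] + [p,q]. For instance
  ∂[v_0,v_1,v_2] = [v_1,v_2] − [v_0,v_2] + [v_0,v_1],
  ∂[v_0,v_3,v_4] = [v_3,v_4] − [v_0,v_4] + [v_0,v_3].
The 12×8 boundary matrix has rank 7 and Smith normal form diag(1,1,1,1,1,1,1).

Reading off H_k = ker ∂_k / im ∂_{k+1}:

  H_0: rank C_0 − rank ∂_1 = 6 − 5 = 1, and the invariant factors of ∂_1 are all 1, so H_0 = Z.
  H_1: rank ker ∂_1 − rank ∂_2 = (12 − 5) − 7 = 0, and the invariant factors of ∂_2 are all 1, so H_1 = 0.
  H_2: rank ker ∂_2 − rank ∂_3 = (8 − 7) − 0 = 1, and there is no ∂_3, so H_2 = Z.

H_0 = Z,  H_1 = 0,  H_2 = Z.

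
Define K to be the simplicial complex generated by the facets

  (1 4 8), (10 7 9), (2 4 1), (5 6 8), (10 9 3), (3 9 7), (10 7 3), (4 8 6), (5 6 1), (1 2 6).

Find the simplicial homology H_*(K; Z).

H_0 = Z^2,  H_1 = Z,  H_2 = Z.

Fix the vertex order 1 < 2 < 3 < 4 < 5 < 6 < 7 < 8 < 9 < 10 and write every simplex with vertices in increasing order. Then dim K = 2 and the simplices of K are:

  0-simplices (10): [1], [2], [3], [4], [5], [6], [7], [8], [9], [10]
  1-simplices (18): [1,2], [1,4], [1,5], [1,6], [1,8], [2,4], [2,6], [3,7], [3,9], [3,10], [4,6], [4,8], [5,6], [5,8], [6,8], [7,9], [7,10], [9,10]
  2-simplices (10): [1,2,4], [1,2,6], [1,4,8], [1,5,6], [3,7,9], [3,7,10], [3,9,10], [4,6,8], [5,6,8], [7,9,10]

so the chain groups are C_0 ≅ Z^10, C_1 ≅ Z^18, C_2 ≅ Z^10.

The boundary map ∂_1: C_1 → C_0 is given by ∂[p,q] = [q] − [p]. For instance
  ∂[1,6] = [6] − [1].
The resulting 10×18 matrix has rank 8, and its Smith normal form has invariant factors (1,1,1,1,1,1,1,1).

Boundary ∂_2: C_2 → C_1 acts by ∂[p,q,r] = [q,r] − [p,r] + [p,q]. For instance
  ∂[3,7,10] = [7,10] − [3,10] + [3,7],
  ∂[5,6,8] = [6,8] − [5,8] + [5,6].
The resulting 18×10 matrix has rank 9, and its Smith normal form has invariant factors (1,1,1,1,1,1,1,1,1).

Computing H_k = (kernel of ∂_k) / (image of ∂_{k+1}):

  H_0: rank C_0 − rank ∂_1 = 10 − 8 = 2, and the invariant factors of ∂_1 are all 1, so H_0 = Z^2.
  H_1: rank ker ∂_1 − rank ∂_2 = (18 − 8) − 9 = 1, and the invariant factors of ∂_2 are all 1, so H_1 = Z.
  H_2: rank ker ∂_2 − rank ∂_3 = (10 − 9) − 0 = 1, and there is no ∂_3, so H_2 = Z.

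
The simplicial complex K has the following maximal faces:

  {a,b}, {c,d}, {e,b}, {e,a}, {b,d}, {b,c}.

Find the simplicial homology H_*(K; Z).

H_0 ≅ Z,  H_1 ≅ Z^2.

Fix the vertex order a < b < c < d < e and write every simplex with vertices in increasing order. Then dim K = 1 and the simplices of K are:

  0-simplices (5): a, b, c, d, e
  1-simplices (6): ab, ae, bc, bd, be, cd

so the chain groups are C_0 ≅ Z^5, C_1 ≅ Z^6.

The boundary map ∂_1: C_1 → C_0 sends each edge [p,q] (with p < q) to q − p.
The 5×6 boundary matrix has rank 4 and Smith normal form diag(1,1,1,1).

Computing H_k = (kernel of ∂_k) / (image of ∂_{k+1}):

  H_0: rank C_0 − rank ∂_1 = 5 − 4 = 1, and the invariant factors of ∂_1 are all 1, so H_0 = Z.
  H_1: rank ker ∂_1 − rank ∂_2 = (6 − 4) − 0 = 2, and there is no ∂_2, so H_1 = Z^2.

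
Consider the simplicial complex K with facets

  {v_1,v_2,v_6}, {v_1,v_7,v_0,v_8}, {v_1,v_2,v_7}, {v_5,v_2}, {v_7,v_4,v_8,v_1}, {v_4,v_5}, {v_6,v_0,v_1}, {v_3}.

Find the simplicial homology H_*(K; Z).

Order the vertices as v_0 < v_1 < v_2 < v_3 < v_4 < v_5 < v_6 < v_7 < v_8. Listing each simplex with vertices in this order, K has dimension 3 with simplices:

  0-simplices (9): [v_0], [v_1], [v_2], [v_3], [v_4], [v_5], [v_6], [v_7], [v_8]
  1-simplices (16): (16 of them)
  2-simplices (10): [v_0,v_1,v_6], [v_0,v_1,v_7], [v_0,v_1,v_8], [v_0,v_7,v_8], [v_1,v_2,v_6], [v_1,v_2,v_7], [v_1,v_4,v_7], [v_1,v_4,v_8], [v_1,v_7,v_8], [v_4,v_7,v_8]
  3-simplices (2): [v_0,v_1,v_7,v_8], [v_1,v_4,v_7,v_8]

giving chain groups C_0 ≅ Z^9, C_1 ≅ Z^16, C_2 ≅ Z^10, C_3 ≅ Z^2.

Boundary ∂_1: C_1 → C_0 maps an edge to its endpoints' difference, ∂[p,q] = q − p. For instance
  ∂[v_1,v_8] = [v_8] − [v_1].
The 9×16 boundary matrix has rank 7 and Smith normal form diag(1,1,1,1,1,1,1).

The boundary map ∂_2: C_2 → C_1 acts by ∂[p,q,r] = [q,r] − [p,r] + [p,q]. For instance
  ∂[v_1,v_4,v_8] = [v_4,v_8] − [v_1,v_8] + [v_1,v_4],
  ∂[v_0,v_7,v_8] = [v_7,v_8] − [v_0,v_8] + [v_0,v_7].
The 16×10 boundary matrix has rank 8 and Smith normal form diag(1,1,1,1,1,1,1,1).

The boundary map ∂_3: C_3 → C_2 sends each 3-simplex σ to the alternating sum Σ_i (−1)^i (σ with its i-th vertex removed). For instance
  ∂[v_0,v_1,v_7,v_8] = [v_1,v_7,v_8] − [v_0,v_7,v_8] + [v_0,v_1,v_8] − [v_0,v_1,v_7],
  ∂[v_1,v_4,v_7,v_8] = [v_4,v_7,v_8] − [v_1,v_7,v_8] + [v_1,v_4,v_8] − [v_1,v_4,v_7].
The resulting 10×2 matrix has rank 2, and its Smith normal form has invariant factors (1,1).

Reading off H_k = ker ∂_k / im ∂_{k+1}:

  H_0: rank C_0 − rank ∂_1 = 9 − 7 = 2, and the invariant factors of ∂_1 are all 1, so H_0 = Z^2.
  H_1: rank ker ∂_1 − rank ∂_2 = (16 − 7) − 8 = 1, and the invariant factors of ∂_2 are all 1, so H_1 = Z.
  H_2: rank ker ∂_2 − rank ∂_3 = (10 − 8) − 2 = 0, and the invariant factors of ∂_3 are all 1, so H_2 = 0.
  H_3: rank ker ∂_3 − rank ∂_4 = (2 − 2) − 0 = 0, and there is no ∂_4, so H_3 = 0.

H_0 = Z^2,  H_1 = Z,  H_2 = 0,  H_3 = 0.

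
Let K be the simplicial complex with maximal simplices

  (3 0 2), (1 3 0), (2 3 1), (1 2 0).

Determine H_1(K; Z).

H_1 ≅ 0.

Take the total order 0 < 1 < 2 < 3 on the vertex set. Then K (dimension 2) consists of the simplices:

  0-simplices (4): [0], [1], [2], [3]
  1-simplices (6): [0,1], [0,2], [0,3], [1,2], [1,3], [2,3]
  2-simplices (4): [0,1,2], [0,1,3], [0,2,3], [1,2,3]

giving chain groups C_0 ≅ Z^4, C_1 ≅ Z^6, C_2 ≅ Z^4.

The boundary map ∂_1: C_1 → C_0 is given by ∂[p,q] = [q] − [p]. For instance
  ∂[0,3] = [3] − [0].
The 4×6 boundary matrix has rank 3 and Smith normal form diag(1,1,1).

∂_2: C_2 → C_1 acts by ∂[p,q,r] = [q,r] − [p,r] + [p,q]. For instance
  ∂[0,1,3] = [1,3] − [0,3] + [0,1],
  ∂[0,2,3] = [2,3] − [0,3] + [0,2].
This gives a 6×4 integer matrix of rank 3; reducing to Smith normal form yields diagonal entries (1,1,1).

Now H_k = ker ∂_k / im ∂_{k+1}, so:

  H_1: rank ker ∂_1 − rank ∂_2 = (6 − 3) − 3 = 0, and the invariant factors of ∂_2 are all 1, so H_1 ≅ 0.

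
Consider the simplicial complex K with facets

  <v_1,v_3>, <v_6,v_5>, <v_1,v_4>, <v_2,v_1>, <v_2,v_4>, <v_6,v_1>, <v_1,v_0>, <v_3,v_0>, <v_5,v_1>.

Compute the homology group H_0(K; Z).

We work with the vertex ordering v_0 < v_1 < v_2 < v_3 < v_4 < v_5 < v_6. The simplices of K, each written with vertices in increasing order, are:

  0-simplices (7): [v_0], [v_1], [v_2], [v_3], [v_4], [v_5], [v_6]
  1-simplices (9): [v_0,v_1], [v_0,v_3], [v_1,v_2], [v_1,v_3], [v_1,v_4], [v_1,v_5], [v_1,v_6], [v_2,v_4], [v_5,v_6]

giving chain groups C_0 ≅ Z^7, C_1 ≅ Z^9.

The boundary map ∂_1: C_1 → C_0 maps an edge to its endpoints' difference, ∂[p,q] = q − p. For instance
  ∂[v_0,v_1] = [v_1] − [v_0].
The 7×9 boundary matrix has rank 6 and Smith normal form diag(1,1,1,1,1,1).

Computing H_k = (kernel of ∂_k) / (image of ∂_{k+1}):

  H_0: rank C_0 − rank ∂_1 = 7 − 6 = 1, and the invariant factors of ∂_1 are all 1, so H_0 = Z.

H_0 ≅ Z.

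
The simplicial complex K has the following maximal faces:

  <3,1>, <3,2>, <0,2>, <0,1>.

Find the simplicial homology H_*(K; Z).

H_0 ≅ Z,  H_1 ≅ Z.

Order the vertices as 0 < 1 < 2 < 3. Listing each simplex with vertices in this order, K has dimension 1 with simplices:

  0-simplices (4): [0], [1], [2], [3]
  1-simplices (4): [0,1], [0,2], [1,3], [2,3]

giving chain groups C_0 ≅ Z^4, C_1 ≅ Z^4.

Boundary ∂_1: C_1 → C_0 is given by ∂[p,q] = [q] − [p].
The 4×4 boundary matrix has rank 3 and Smith normal form diag(1,1,1).

Computing H_k = (kernel of ∂_k) / (image of ∂_{k+1}):

  H_0: rank C_0 − rank ∂_1 = 4 − 3 = 1, and the invariant factors of ∂_1 are all 1, so H_0 ≅ Z.
  H_1: rank ker ∂_1 − rank ∂_2 = (4 − 3) − 0 = 1, and there is no ∂_2, so H_1 ≅ Z.

(K is a triangulation of the circle S^1.)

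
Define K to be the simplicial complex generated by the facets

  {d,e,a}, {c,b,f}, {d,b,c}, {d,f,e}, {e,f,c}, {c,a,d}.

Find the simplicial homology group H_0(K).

H_0 ≅ Z.

We work with the vertex ordering a < b < c < d < e < f. The simplices of K, each written with vertices in increasing order, are:

  0-simplices (6): a, b, c, d, e, f
  1-simplices (12): ac, ad, ae, bc, bd, bf, cd, ce, cf, de, df, ef
  2-simplices (6): acd, ade, bcd, bcf, cef, def

so the chain groups are C_0 ≅ Z^6, C_1 ≅ Z^12, C_2 ≅ Z^6.

The boundary map ∂_1: C_1 → C_0 maps an edge to its endpoints' difference, ∂[p,q] = q − p.
The 6×12 boundary matrix has rank 5 and Smith normal form diag(1,1,1,1,1).

The boundary map ∂_2: C_2 → C_1 maps a triangle to the signed sum of its edges. For instance
  ∂ade = de − ae + ad,
  ∂bcd = cd − bd + bc.
As a 12×6 matrix over Z this has rank 6, with invariant factors (1,1,1,1,1,1).

From H_k ≅ ker(∂_k) / im(∂_{k+1}) we obtain:

  H_0: rank C_0 − rank ∂_1 = 6 − 5 = 1, and the invariant factors of ∂_1 are all 1, so H_0 = Z.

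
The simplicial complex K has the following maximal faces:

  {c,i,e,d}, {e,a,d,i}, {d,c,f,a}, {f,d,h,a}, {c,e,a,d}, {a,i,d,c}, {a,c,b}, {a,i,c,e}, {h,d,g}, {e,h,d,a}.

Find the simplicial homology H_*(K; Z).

K has 9 vertices, 21 edges, 20 triangles, 8 3-simplices.
rank ∂_0 = 0, rank ∂_1 = 8 ⇒ b_0 = 9 − 0 − 8 = 1; all invariant factors of ∂_1 are 1 so no torsion. So H_0 = Z.
rank ∂_1 = 8, rank ∂_2 = 13 ⇒ b_1 = 21 − 8 − 13 = 0; all invariant factors of ∂_2 are 1 so no torsion. So H_1 = 0.
rank ∂_2 = 13, rank ∂_3 = 7 ⇒ b_2 = 20 − 13 − 7 = 0; all invariant factors of ∂_3 are 1 so no torsion. So H_2 = 0.
rank ∂_3 = 7, rank ∂_4 = 0 ⇒ b_3 = 8 − 7 − 0 = 1. So H_3 = Z.

H_0 ≅ Z,  H_1 = 0,  H_2 = 0,  H_3 ≅ Z.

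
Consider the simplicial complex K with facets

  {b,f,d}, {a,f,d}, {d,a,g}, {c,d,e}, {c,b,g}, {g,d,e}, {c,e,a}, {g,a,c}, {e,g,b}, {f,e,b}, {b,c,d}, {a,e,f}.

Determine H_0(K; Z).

K has 7 vertices, 18 edges, 12 triangles.
rank ∂_0 = 0, rank ∂_1 = 6 ⇒ b_0 = 7 − 0 − 6 = 1; all invariant factors of ∂_1 are 1 so no torsion. So H_0 = Z.

H_0 = Z.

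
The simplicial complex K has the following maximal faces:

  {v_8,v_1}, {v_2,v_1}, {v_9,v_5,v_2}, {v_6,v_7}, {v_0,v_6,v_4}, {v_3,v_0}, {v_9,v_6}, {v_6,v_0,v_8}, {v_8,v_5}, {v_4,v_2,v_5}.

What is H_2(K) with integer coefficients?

H_2 ≅ 0.

Order the vertices as v_0 < v_1 < v_2 < v_3 < v_4 < v_5 < v_6 < v_7 < v_8 < v_9. Listing each simplex with vertices in this order, K has dimension 2 with simplices:

  0-simplices (10): [v_0], [v_1], [v_2], [v_3], [v_4], [v_5], [v_6], [v_7], [v_8], [v_9]
  1-simplices (16): (16 of them)
  2-simplices (4): [v_0,v_4,v_6], [v_0,v_6,v_8], [v_2,v_4,v_5], [v_2,v_5,v_9]

so the chain groups are C_0 ≅ Z^10, C_1 ≅ Z^16, C_2 ≅ Z^4.

Boundary ∂_1: C_1 → C_0 maps an edge to its endpoints' difference, ∂[p,q] = q − p. For instance
  ∂[v_0,v_4] = [v_4] − [v_0].
The resulting 10×16 matrix has rank 9, and its Smith normal form has invariant factors (1,1,1,1,1,1,1,1,1).

Boundary ∂_2: C_2 → C_1 maps a triangle to the signed sum of its edges. For instance
  ∂[v_2,v_4,v_5] = [v_4,v_5] − [v_2,v_5] + [v_2,v_4],
  ∂[v_0,v_6,v_8] = [v_6,v_8] − [v_0,v_8] + [v_0,v_6].
The resulting 16×4 matrix has rank 4, and its Smith normal form has invariant factors (1,1,1,1).

Now H_k = ker ∂_k / im ∂_{k+1}, so:

  H_2: rank ker ∂_2 − rank ∂_3 = (4 − 4) − 0 = 0, and there is no ∂_3, so H_2 = 0.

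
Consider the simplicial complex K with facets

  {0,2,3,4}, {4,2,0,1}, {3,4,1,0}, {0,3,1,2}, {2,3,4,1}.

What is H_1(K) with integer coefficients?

H_1 ≅ 0.

Take the total order 0 < 1 < 2 < 3 < 4 on the vertex set. Then K (dimension 3) consists of the simplices:

  0-simplices (5): [0], [1], [2], [3], [4]
  1-simplices (10): [0,1], [0,2], [0,3], [0,4], [1,2], [1,3], [1,4], [2,3], [2,4], [3,4]
  2-simplices (10): [0,1,2], [0,1,3], [0,1,4], [0,2,3], [0,2,4], [0,3,4], [1,2,3], [1,2,4], [1,3,4], [2,3,4]
  3-simplices (5): [0,1,2,3], [0,1,2,4], [0,1,3,4], [0,2,3,4], [1,2,3,4]

giving chain groups C_0 ≅ Z^5, C_1 ≅ Z^10, C_2 ≅ Z^10, C_3 ≅ Z^5.

Boundary ∂_1: C_1 → C_0 maps an edge to its endpoints' difference, ∂[p,q] = q − p. For instance
  ∂[2,3] = [3] − [2].
As a 5×10 matrix over Z this has rank 4, with invariant factors (1,1,1,1).

The boundary map ∂_2: C_2 → C_1 acts by ∂[p,q,r] = [q,r] − [p,r] + [p,q]. For instance
  ∂[2,3,4] = [3,4] − [2,4] + [2,3],
  ∂[1,3,4] = [3,4] − [1,4] + [1,3].
The 10×10 boundary matrix has rank 6 and Smith normal form diag(1,1,1,1,1,1).

∂_3: C_3 → C_2 sends each 3-simplex σ to the alternating sum Σ_i (−1)^i (σ with its i-th vertex removed). For instance
  ∂[0,2,3,4] = [2,3,4] − [0,3,4] + [0,2,4] − [0,2,3],
  ∂[0,1,2,3] = [1,2,3] − [0,2,3] + [0,1,3] − [0,1,2].
This gives a 10×5 integer matrix of rank 4; reducing to Smith normal form yields diagonal entries (1,1,1,1).

Reading off H_k = ker ∂_k / im ∂_{k+1}:

  H_1: rank ker ∂_1 − rank ∂_2 = (10 − 4) − 6 = 0, and the invariant factors of ∂_2 are all 1, so H_1 = 0.

(K is a triangulation of the 3-sphere S^3.)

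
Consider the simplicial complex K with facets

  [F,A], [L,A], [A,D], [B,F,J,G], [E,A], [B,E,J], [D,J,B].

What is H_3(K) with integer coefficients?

K has 8 vertices, 14 edges, 6 triangles, 1 3-simplex.
rank ∂_3 = 1, rank ∂_4 = 0 ⇒ b_3 = 1 − 1 − 0 = 0. So H_3 ≅ 0.

H_3 = 0.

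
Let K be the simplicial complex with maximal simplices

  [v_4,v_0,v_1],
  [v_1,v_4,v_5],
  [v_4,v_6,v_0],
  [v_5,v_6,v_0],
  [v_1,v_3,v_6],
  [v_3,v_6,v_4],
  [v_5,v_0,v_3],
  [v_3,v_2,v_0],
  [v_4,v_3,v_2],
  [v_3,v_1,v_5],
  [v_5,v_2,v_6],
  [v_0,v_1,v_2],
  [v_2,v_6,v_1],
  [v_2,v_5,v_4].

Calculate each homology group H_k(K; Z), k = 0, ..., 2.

Fix the vertex order v_0 < v_1 < v_2 < v_3 < v_4 < v_5 < v_6 and write every simplex with vertices in increasing order. Then dim K = 2 and the simplices of K are:

  0-simplices (7): [v_0], [v_1], [v_2], [v_3], [v_4], [v_5], [v_6]
  1-simplices (21): (21 of them)
  2-simplices (14): (14 of them)

Hence C_0 ≅ Z^7, C_1 ≅ Z^21, C_2 ≅ Z^14.

Boundary ∂_1: C_1 → C_0 sends each edge [p,q] (with p < q) to q − p.
The 7×21 boundary matrix has rank 6 and Smith normal form diag(1,1,1,1,1,1).

∂_2: C_2 → C_1 acts by ∂[p,q,r] = [q,r] − [p,r] + [p,q]. For instance
  ∂[v_0,v_3,v_5] = [v_3,v_5] − [v_0,v_5] + [v_0,v_3],
  ∂[v_0,v_1,v_2] = [v_1,v_2] − [v_0,v_2] + [v_0,v_1].
This gives a 21×14 integer matrix of rank 13; reducing to Smith normal form yields diagonal entries (1,1,1,1,1,1,1,1,1,1,1,1,1).

Now H_k = ker ∂_k / im ∂_{k+1}, so:

  H_0: rank C_0 − rank ∂_1 = 7 − 6 = 1, and the invariant factors of ∂_1 are all 1, so H_0 = Z.
  H_1: rank ker ∂_1 − rank ∂_2 = (21 − 6) − 13 = 2, and the invariant factors of ∂_2 are all 1, so H_1 = Z^2.
  H_2: rank ker ∂_2 − rank ∂_3 = (14 − 13) − 0 = 1, and there is no ∂_3, so H_2 = Z.

As a check, the Euler characteristic is 7 − 21 + 14 = 0, which agrees with 1 − 2 + 1 = 0.

H_0 = Z,  H_1 = Z^2,  H_2 = Z.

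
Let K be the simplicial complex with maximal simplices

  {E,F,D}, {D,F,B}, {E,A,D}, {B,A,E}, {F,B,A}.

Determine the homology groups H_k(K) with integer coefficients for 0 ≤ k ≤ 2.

We work with the vertex ordering A < B < D < E < F. The simplices of K, each written with vertices in increasing order, are:

  0-simplices (5): A, B, D, E, F
  1-simplices (10): AB, AD, AE, AF, BD, BE, BF, DE, DF, EF
  2-simplices (5): ABE, ABF, ADE, BDF, DEF

so the chain groups are C_0 ≅ Z^5, C_1 ≅ Z^10, C_2 ≅ Z^5.

Boundary ∂_1: C_1 → C_0 sends each edge [p,q] (with p < q) to q − p.
This gives a 5×10 integer matrix of rank 4; reducing to Smith normal form yields diagonal entries (1,1,1,1).

The boundary map ∂_2: C_2 → C_1 acts by ∂[p,q,r] = [q,r] − [p,r] + [p,q]. For instance
  ∂ABF = BF − AF + AB,
  ∂BDF = DF − BF + BD.
This gives a 10×5 integer matrix of rank 5; reducing to Smith normal form yields diagonal entries (1,1,1,1,1).

From H_k ≅ ker(∂_k) / im(∂_{k+1}) we obtain:

  H_0: rank C_0 − rank ∂_1 = 5 − 4 = 1, and the invariant factors of ∂_1 are all 1, so H_0 = Z.
  H_1: rank ker ∂_1 − rank ∂_2 = (10 − 4) − 5 = 1, and the invariant factors of ∂_2 are all 1, so H_1 = Z.
  H_2: rank ker ∂_2 − rank ∂_3 = (5 − 5) − 0 = 0, and there is no ∂_3, so H_2 = 0.

H_0 = Z,  H_1 = Z,  H_2 = 0.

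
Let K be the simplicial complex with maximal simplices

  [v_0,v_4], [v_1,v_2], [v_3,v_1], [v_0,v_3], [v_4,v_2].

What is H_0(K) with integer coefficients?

We work with the vertex ordering v_0 < v_1 < v_2 < v_3 < v_4. The simplices of K, each written with vertices in increasing order, are:

  0-simplices (5): [v_0], [v_1], [v_2], [v_3], [v_4]
  1-simplices (5): [v_0,v_3], [v_0,v_4], [v_1,v_2], [v_1,v_3], [v_2,v_4]

so the chain groups are C_0 ≅ Z^5, C_1 ≅ Z^5.

Boundary ∂_1: C_1 → C_0 sends each edge [p,q] (with p < q) to q − p.
This gives a 5×5 integer matrix of rank 4; reducing to Smith normal form yields diagonal entries (1,1,1,1).

Now H_k = ker ∂_k / im ∂_{k+1}, so:

  H_0: rank C_0 − rank ∂_1 = 5 − 4 = 1, and the invariant factors of ∂_1 are all 1, so H_0 ≅ Z.

H_0 = Z.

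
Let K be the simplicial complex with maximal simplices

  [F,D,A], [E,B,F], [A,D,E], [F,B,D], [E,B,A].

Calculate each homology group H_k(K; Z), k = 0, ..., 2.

Take the total order A < B < D < E < F on the vertex set. Then K (dimension 2) consists of the simplices:

  0-simplices (5): A, B, D, E, F
  1-simplices (10): AB, AD, AE, AF, BD, BE, BF, DE, DF, EF
  2-simplices (5): ABE, ADE, ADF, BDF, BEF

Hence C_0 ≅ Z^5, C_1 ≅ Z^10, C_2 ≅ Z^5.

The boundary map ∂_1: C_1 → C_0 sends each edge [p,q] (with p < q) to q − p.
The resulting 5×10 matrix has rank 4, and its Smith normal form has invariant factors (1,1,1,1).

The boundary map ∂_2: C_2 → C_1 maps a triangle to the signed sum of its edges. For instance
  ∂ADF = DF − AF + AD,
  ∂BDF = DF − BF + BD.
The resulting 10×5 matrix has rank 5, and its Smith normal form has invariant factors (1,1,1,1,1).

Now H_k = ker ∂_k / im ∂_{k+1}, so:

  H_0: rank C_0 − rank ∂_1 = 5 − 4 = 1, and the invariant factors of ∂_1 are all 1, so H_0 ≅ Z.
  H_1: rank ker ∂_1 − rank ∂_2 = (10 − 4) − 5 = 1, and the invariant factors of ∂_2 are all 1, so H_1 ≅ Z.
  H_2: rank ker ∂_2 − rank ∂_3 = (5 − 5) − 0 = 0, and there is no ∂_3, so H_2 ≅ 0.

H_0 = Z,  H_1 = Z,  H_2 = 0.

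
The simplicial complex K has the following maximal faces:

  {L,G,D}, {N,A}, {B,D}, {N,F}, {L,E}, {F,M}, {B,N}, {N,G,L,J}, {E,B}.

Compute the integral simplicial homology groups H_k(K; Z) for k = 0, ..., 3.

Fix the vertex order A < B < D < E < F < G < J < L < M < N and write every simplex with vertices in increasing order. Then dim K = 3 and the simplices of K are:

  0-simplices (10): A, B, D, E, F, G, J, L, M, N
  1-simplices (15): AN, BD, BE, BN, DG, DL, EL, FM, FN, GJ, GL, GN, JL, JN, LN
  2-simplices (5): DGL, GJL, GJN, GLN, JLN
  3-simplices (1): GJLN

so the chain groups are C_0 ≅ Z^10, C_1 ≅ Z^15, C_2 ≅ Z^5, C_3 ≅ Z^1.

∂_1: C_1 → C_0 sends each edge [p,q] (with p < q) to q − p.
This gives a 10×15 integer matrix of rank 9; reducing to Smith normal form yields diagonal entries (1,1,1,1,1,1,1,1,1).

Boundary ∂_2: C_2 → C_1 sends each 2-simplex [p,q,r] to [q,r] − [p,r] + [p,q]. For instance
  ∂GLN = LN − GN + GL,
  ∂GJN = JN − GN + GJ.
This gives a 15×5 integer matrix of rank 4; reducing to Smith normal form yields diagonal entries (1,1,1,1).

The boundary map ∂_3: C_3 → C_2 sends each 3-simplex σ to the alternating sum Σ_i (−1)^i (σ with its i-th vertex removed). For instance
  ∂GJLN = JLN − GLN + GJN − GJL.
The 5×1 boundary matrix has rank 1 and Smith normal form diag(1).

Computing H_k = (kernel of ∂_k) / (image of ∂_{k+1}):

  H_0: rank C_0 − rank ∂_1 = 10 − 9 = 1, and the invariant factors of ∂_1 are all 1, so H_0 ≅ Z.
  H_1: rank ker ∂_1 − rank ∂_2 = (15 − 9) − 4 = 2, and the invariant factors of ∂_2 are all 1, so H_1 ≅ Z^2.
  H_2: rank ker ∂_2 − rank ∂_3 = (5 − 4) − 1 = 0, and the invariant factors of ∂_3 are all 1, so H_2 ≅ 0.
  H_3: rank ker ∂_3 − rank ∂_4 = (1 − 1) − 0 = 0, and there is no ∂_4, so H_3 ≅ 0.

H_0 ≅ Z,  H_1 ≅ Z^2,  H_2 = 0,  H_3 = 0.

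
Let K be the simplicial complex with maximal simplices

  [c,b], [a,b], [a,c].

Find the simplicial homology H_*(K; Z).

H_0 = Z,  H_1 = Z.

K has 3 vertices, 3 edges.
rank ∂_0 = 0, rank ∂_1 = 2 ⇒ b_0 = 3 − 0 − 2 = 1; all invariant factors of ∂_1 are 1 so no torsion. So H_0 = Z.
rank ∂_1 = 2, rank ∂_2 = 0 ⇒ b_1 = 3 − 2 − 0 = 1. So H_1 = Z.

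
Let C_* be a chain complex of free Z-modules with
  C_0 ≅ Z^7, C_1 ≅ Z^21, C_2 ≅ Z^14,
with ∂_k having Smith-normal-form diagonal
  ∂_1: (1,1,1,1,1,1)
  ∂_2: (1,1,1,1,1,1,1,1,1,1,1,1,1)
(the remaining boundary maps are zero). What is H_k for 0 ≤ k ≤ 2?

H_0 = Z,  H_1 = Z^2,  H_2 = Z.

H_0: b_0 = 7 − 0 − 6 = 1; torsion from ∂_1 factors > 1: none. So H_0 = Z.
H_1: b_1 = 21 − 6 − 13 = 2; torsion from ∂_2 factors > 1: none. So H_1 = Z^2.
H_2: b_2 = 14 − 13 − 0 = 1; torsion from ∂_3 factors > 1: none. So H_2 = Z.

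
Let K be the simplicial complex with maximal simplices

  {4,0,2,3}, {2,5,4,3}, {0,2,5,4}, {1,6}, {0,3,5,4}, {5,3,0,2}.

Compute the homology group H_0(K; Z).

H_0 = Z^2.

Fix the vertex order 0 < 1 < 2 < 3 < 4 < 5 < 6 and write every simplex with vertices in increasing order. Then dim K = 3 and the simplices of K are:

  0-simplices (7): [0], [1], [2], [3], [4], [5], [6]
  1-simplices (11): [0,2], [0,3], [0,4], [0,5], [1,6], [2,3], [2,4], [2,5], [3,4], [3,5], [4,5]
  2-simplices (10): [0,2,3], [0,2,4], [0,2,5], [0,3,4], [0,3,5], [0,4,5], [2,3,4], [2,3,5], [2,4,5], [3,4,5]
  3-simplices (5): [0,2,3,4], [0,2,3,5], [0,2,4,5], [0,3,4,5], [2,3,4,5]

giving chain groups C_0 ≅ Z^7, C_1 ≅ Z^11, C_2 ≅ Z^10, C_3 ≅ Z^5.

∂_1: C_1 → C_0 maps an edge to its endpoints' difference, ∂[p,q] = q − p.
The 7×11 boundary matrix has rank 5 and Smith normal form diag(1,1,1,1,1).

Boundary ∂_2: C_2 → C_1 maps a triangle to the signed sum of its edges. For instance
  ∂[2,4,5] = [4,5] − [2,5] + [2,4],
  ∂[2,3,4] = [3,4] − [2,4] + [2,3].
The 11×10 boundary matrix has rank 6 and Smith normal form diag(1,1,1,1,1,1).

Boundary ∂_3: C_3 → C_2 sends each 3-simplex σ to the alternating sum Σ_i (−1)^i (σ with its i-th vertex removed). For instance
  ∂[0,3,4,5] = [3,4,5] − [0,4,5] + [0,3,5] − [0,3,4],
  ∂[0,2,3,5] = [2,3,5] − [0,3,5] + [0,2,5] − [0,2,3].
The 10×5 boundary matrix has rank 4 and Smith normal form diag(1,1,1,1).

From H_k ≅ ker(∂_k) / im(∂_{k+1}) we obtain:

  H_0: rank C_0 − rank ∂_1 = 7 − 5 = 2, and the invariant factors of ∂_1 are all 1, so H_0 ≅ Z^2.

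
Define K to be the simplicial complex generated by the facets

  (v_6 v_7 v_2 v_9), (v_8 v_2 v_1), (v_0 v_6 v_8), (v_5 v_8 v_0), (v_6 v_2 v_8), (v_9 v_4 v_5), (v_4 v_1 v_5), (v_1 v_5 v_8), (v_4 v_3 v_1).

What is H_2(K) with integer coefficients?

Take the total order v_0 < v_1 < v_2 < v_3 < v_4 < v_5 < v_6 < v_7 < v_8 < v_9 on the vertex set. Then K (dimension 3) consists of the simplices:

  0-simplices (10): [v_0], [v_1], [v_2], [v_3], [v_4], [v_5], [v_6], [v_7], [v_8], [v_9]
  1-simplices (21): (21 of them)
  2-simplices (12): (12 of them)
  3-simplices (1): [v_2,v_6,v_7,v_9]

giving chain groups C_0 ≅ Z^10, C_1 ≅ Z^21, C_2 ≅ Z^12, C_3 ≅ Z^1.

∂_1: C_1 → C_0 sends each edge [p,q] (with p < q) to q − p. For instance
  ∂[v_2,v_8] = [v_8] − [v_2].
The 10×21 boundary matrix has rank 9 and Smith normal form diag(1,1,1,1,1,1,1,1,1).

The boundary map ∂_2: C_2 → C_1 acts by ∂[p,q,r] = [q,r] − [p,r] + [p,q]. For instance
  ∂[v_1,v_4,v_5] = [v_4,v_5] − [v_1,v_5] + [v_1,v_4],
  ∂[v_2,v_6,v_8] = [v_6,v_8] − [v_2,v_8] + [v_2,v_6].
The resulting 21×12 matrix has rank 11, and its Smith normal form has invariant factors (1,1,1,1,1,1,1,1,1,1,1).

The boundary map ∂_3: C_3 → C_2 sends each 3-simplex σ to the alternating sum Σ_i (−1)^i (σ with its i-th vertex removed). For instance
  ∂[v_2,v_6,v_7,v_9] = [v_6,v_7,v_9] − [v_2,v_7,v_9] + [v_2,v_6,v_9] − [v_2,v_6,v_7].
The resulting 12×1 matrix has rank 1, and its Smith normal form has invariant factors (1).

Computing H_k = (kernel of ∂_k) / (image of ∂_{k+1}):

  H_2: rank ker ∂_2 − rank ∂_3 = (12 − 11) − 1 = 0, and the invariant factors of ∂_3 are all 1, so H_2 = 0.

H_2 ≅ 0.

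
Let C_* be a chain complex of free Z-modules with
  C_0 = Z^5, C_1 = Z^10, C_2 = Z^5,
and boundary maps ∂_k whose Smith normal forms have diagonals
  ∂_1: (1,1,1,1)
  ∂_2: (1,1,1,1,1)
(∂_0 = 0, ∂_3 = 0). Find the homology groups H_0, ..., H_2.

H_0 ≅ Z,  H_1 ≅ Z,  H_2 = 0.

H_0: b_0 = 5 − 0 − 4 = 1; torsion from ∂_1 factors > 1: none. So H_0 ≅ Z.
H_1: b_1 = 10 − 4 − 5 = 1; torsion from ∂_2 factors > 1: none. So H_1 ≅ Z.
H_2: b_2 = 5 − 5 − 0 = 0; torsion from ∂_3 factors > 1: none. So H_2 ≅ 0.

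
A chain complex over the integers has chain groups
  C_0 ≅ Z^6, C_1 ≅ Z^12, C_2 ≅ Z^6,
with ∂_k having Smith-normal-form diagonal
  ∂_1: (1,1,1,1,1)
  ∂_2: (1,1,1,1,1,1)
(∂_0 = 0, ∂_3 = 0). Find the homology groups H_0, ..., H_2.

H_0 = Z,  H_1 = Z,  H_2 = 0.

H_0: b_0 = 6 − 0 − 5 = 1; torsion from ∂_1 factors > 1: none. So H_0 = Z.
H_1: b_1 = 12 − 5 − 6 = 1; torsion from ∂_2 factors > 1: none. So H_1 = Z.
H_2: b_2 = 6 − 6 − 0 = 0; torsion from ∂_3 factors > 1: none. So H_2 = 0.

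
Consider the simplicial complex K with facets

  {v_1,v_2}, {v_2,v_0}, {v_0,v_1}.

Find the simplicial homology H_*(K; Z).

H_0 ≅ Z,  H_1 ≅ Z.

K has 3 vertices, 3 edges.
rank ∂_0 = 0, rank ∂_1 = 2 ⇒ b_0 = 3 − 0 − 2 = 1; all invariant factors of ∂_1 are 1 so no torsion. So H_0 ≅ Z.
rank ∂_1 = 2, rank ∂_2 = 0 ⇒ b_1 = 3 − 2 − 0 = 1. So H_1 ≅ Z.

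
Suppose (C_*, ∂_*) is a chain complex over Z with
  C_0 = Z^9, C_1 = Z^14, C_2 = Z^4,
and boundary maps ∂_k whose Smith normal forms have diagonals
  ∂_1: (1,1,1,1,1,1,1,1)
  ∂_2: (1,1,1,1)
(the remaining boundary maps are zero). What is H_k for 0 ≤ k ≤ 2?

H_0: b_0 = 9 − 0 − 8 = 1; torsion from ∂_1 factors > 1: none. So H_0 = Z.
H_1: b_1 = 14 − 8 − 4 = 2; torsion from ∂_2 factors > 1: none. So H_1 = Z^2.
H_2: b_2 = 4 − 4 − 0 = 0; torsion from ∂_3 factors > 1: none. So H_2 = 0.

H_0 = Z,  H_1 = Z^2,  H_2 = 0.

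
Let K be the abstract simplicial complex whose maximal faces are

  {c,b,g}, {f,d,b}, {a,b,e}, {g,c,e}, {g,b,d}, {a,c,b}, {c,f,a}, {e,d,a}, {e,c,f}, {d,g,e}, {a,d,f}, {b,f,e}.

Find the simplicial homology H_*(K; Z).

K has 7 vertices, 18 edges, 12 triangles.
rank ∂_0 = 0, rank ∂_1 = 6 ⇒ b_0 = 7 − 0 − 6 = 1; all invariant factors of ∂_1 are 1 so no torsion. So H_0 = Z.
rank ∂_1 = 6, rank ∂_2 = 12 ⇒ b_1 = 18 − 6 − 12 = 0; ∂_2 has invariant factor(s) [2] giving torsion. So H_1 = Z/2.
rank ∂_2 = 12, rank ∂_3 = 0 ⇒ b_2 = 12 − 12 − 0 = 0. So H_2 = 0.

H_0 ≅ Z,  H_1 ≅ Z/2,  H_2 = 0.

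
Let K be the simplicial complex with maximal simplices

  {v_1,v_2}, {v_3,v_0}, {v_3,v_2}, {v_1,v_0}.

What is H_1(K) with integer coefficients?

K has 4 vertices, 4 edges.
rank ∂_1 = 3, rank ∂_2 = 0 ⇒ b_1 = 4 − 3 − 0 = 1. So H_1 ≅ Z.

H_1 = Z.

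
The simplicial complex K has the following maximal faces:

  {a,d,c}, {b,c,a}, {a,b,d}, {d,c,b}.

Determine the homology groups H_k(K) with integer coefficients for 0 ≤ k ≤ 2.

H_0 ≅ Z,  H_1 = 0,  H_2 ≅ Z.

Take the total order a < b < c < d on the vertex set. Then K (dimension 2) consists of the simplices:

  0-simplices (4): a, b, c, d
  1-simplices (6): ab, ac, ad, bc, bd, cd
  2-simplices (4): abc, abd, acd, bcd

so the chain groups are C_0 ≅ Z^4, C_1 ≅ Z^6, C_2 ≅ Z^4.

∂_1: C_1 → C_0 sends each edge [p,q] (with p < q) to q − p.
The 4×6 boundary matrix has rank 3 and Smith normal form diag(1,1,1).

∂_2: C_2 → C_1 maps a triangle to the signed sum of its edges. For instance
  ∂bcd = cd − bd + bc,
  ∂acd = cd − ad + ac.
As a 6×4 matrix over Z this has rank 3, with invariant factors (1,1,1).

Now H_k = ker ∂_k / im ∂_{k+1}, so:

  H_0: rank C_0 − rank ∂_1 = 4 − 3 = 1, and the invariant factors of ∂_1 are all 1, so H_0 ≅ Z.
  H_1: rank ker ∂_1 − rank ∂_2 = (6 − 3) − 3 = 0, and the invariant factors of ∂_2 are all 1, so H_1 ≅ 0.
  H_2: rank ker ∂_2 − rank ∂_3 = (4 − 3) − 0 = 1, and there is no ∂_3, so H_2 ≅ Z.

(K is a triangulation of the 2-sphere S^2.)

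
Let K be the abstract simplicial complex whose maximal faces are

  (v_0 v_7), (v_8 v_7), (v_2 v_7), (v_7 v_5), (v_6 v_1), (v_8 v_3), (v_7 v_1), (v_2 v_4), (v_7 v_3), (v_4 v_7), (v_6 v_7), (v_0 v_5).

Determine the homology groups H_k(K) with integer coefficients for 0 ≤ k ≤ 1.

Take the total order v_0 < v_1 < v_2 < v_3 < v_4 < v_5 < v_6 < v_7 < v_8 on the vertex set. Then K (dimension 1) consists of the simplices:

  0-simplices (9): [v_0], [v_1], [v_2], [v_3], [v_4], [v_5], [v_6], [v_7], [v_8]
  1-simplices (12): [v_0,v_5], [v_0,v_7], [v_1,v_6], [v_1,v_7], [v_2,v_4], [v_2,v_7], [v_3,v_7], [v_3,v_8], [v_4,v_7], [v_5,v_7], [v_6,v_7], [v_7,v_8]

so the chain groups are C_0 ≅ Z^9, C_1 ≅ Z^12.

Boundary ∂_1: C_1 → C_0 maps an edge to its endpoints' difference, ∂[p,q] = q − p. For instance
  ∂[v_6,v_7] = [v_7] − [v_6].
The resulting 9×12 matrix has rank 8, and its Smith normal form has invariant factors (1,1,1,1,1,1,1,1).

Now H_k = ker ∂_k / im ∂_{k+1}, so:

  H_0: rank C_0 − rank ∂_1 = 9 − 8 = 1, and the invariant factors of ∂_1 are all 1, so H_0 = Z.
  H_1: rank ker ∂_1 − rank ∂_2 = (12 − 8) − 0 = 4, and there is no ∂_2, so H_1 = Z^4.

H_0 = Z,  H_1 = Z^4.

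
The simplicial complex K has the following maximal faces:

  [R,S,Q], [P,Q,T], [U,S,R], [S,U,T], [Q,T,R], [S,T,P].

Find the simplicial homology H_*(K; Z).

Take the total order P < Q < R < S < T < U on the vertex set. Then K (dimension 2) consists of the simplices:

  0-simplices (6): P, Q, R, S, T, U
  1-simplices (12): PQ, PS, PT, QR, QS, QT, RS, RT, RU, ST, SU, TU
  2-simplices (6): PQT, PST, QRS, QRT, RSU, STU

giving chain groups C_0 ≅ Z^6, C_1 ≅ Z^12, C_2 ≅ Z^6.

∂_1: C_1 → C_0 sends each edge [p,q] (with p < q) to q − p. For instance
  ∂SU = U − S.
The resulting 6×12 matrix has rank 5, and its Smith normal form has invariant factors (1,1,1,1,1).

Boundary ∂_2: C_2 → C_1 sends each 2-simplex [p,q,r] to [q,r] − [p,r] + [p,q]. For instance
  ∂RSU = SU − RU + RS,
  ∂STU = TU − SU + ST.
This gives a 12×6 integer matrix of rank 6; reducing to Smith normal form yields diagonal entries (1,1,1,1,1,1).

Computing H_k = (kernel of ∂_k) / (image of ∂_{k+1}):

  H_0: rank C_0 − rank ∂_1 = 6 − 5 = 1, and the invariant factors of ∂_1 are all 1, so H_0 ≅ Z.
  H_1: rank ker ∂_1 − rank ∂_2 = (12 − 5) − 6 = 1, and the invariant factors of ∂_2 are all 1, so H_1 ≅ Z.
  H_2: rank ker ∂_2 − rank ∂_3 = (6 − 6) − 0 = 0, and there is no ∂_3, so H_2 ≅ 0.

(K is a triangulation of the cylinder S^1 x I.)

H_0 = Z,  H_1 = Z,  H_2 = 0.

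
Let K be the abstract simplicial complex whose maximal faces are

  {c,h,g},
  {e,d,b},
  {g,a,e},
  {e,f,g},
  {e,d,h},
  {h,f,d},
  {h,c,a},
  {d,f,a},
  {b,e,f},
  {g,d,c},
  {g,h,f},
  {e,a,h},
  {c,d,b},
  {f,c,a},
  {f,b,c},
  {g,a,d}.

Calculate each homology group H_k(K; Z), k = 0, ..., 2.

Fix the vertex order a < b < c < d < e < f < g < h and write every simplex with vertices in increasing order. Then dim K = 2 and the simplices of K are:

  0-simplices (8): a, b, c, d, e, f, g, h
  1-simplices (24): ac, ad, ae, af, ag, ah, bc, bd, be, bf, cd, cf, cg, ch, de, df, dg, dh, ef, eg, eh, fg, fh, gh
  2-simplices (16): acf, ach, adf, adg, aeg, aeh, bcd, bcf, bde, bef, cdg, cgh, deh, dfh, efg, fgh

Hence C_0 ≅ Z^8, C_1 ≅ Z^24, C_2 ≅ Z^16.

Boundary ∂_1: C_1 → C_0 is given by ∂[p,q] = [q] − [p]. For instance
  ∂ad = d − a.
As a 8×24 matrix over Z this has rank 7, with invariant factors (1,1,1,1,1,1,1).

∂_2: C_2 → C_1 sends each 2-simplex [p,q,r] to [q,r] − [p,r] + [p,q]. For instance
  ∂deh = eh − dh + de,
  ∂acf = cf − af + ac.
The resulting 24×16 matrix has rank 15, and its Smith normal form has invariant factors (1,1,1,1,1,1,1,1,1,1,1,1,1,1,1).

From H_k ≅ ker(∂_k) / im(∂_{k+1}) we obtain:

  H_0: rank C_0 − rank ∂_1 = 8 − 7 = 1, and the invariant factors of ∂_1 are all 1, so H_0 ≅ Z.
  H_1: rank ker ∂_1 − rank ∂_2 = (24 − 7) − 15 = 2, and the invariant factors of ∂_2 are all 1, so H_1 ≅ Z^2.
  H_2: rank ker ∂_2 − rank ∂_3 = (16 − 15) − 0 = 1, and there is no ∂_3, so H_2 ≅ Z.

As a check, the Euler characteristic is 8 − 24 + 16 = 0, which agrees with 1 − 2 + 1 = 0.

H_0 = Z,  H_1 = Z^2,  H_2 = Z.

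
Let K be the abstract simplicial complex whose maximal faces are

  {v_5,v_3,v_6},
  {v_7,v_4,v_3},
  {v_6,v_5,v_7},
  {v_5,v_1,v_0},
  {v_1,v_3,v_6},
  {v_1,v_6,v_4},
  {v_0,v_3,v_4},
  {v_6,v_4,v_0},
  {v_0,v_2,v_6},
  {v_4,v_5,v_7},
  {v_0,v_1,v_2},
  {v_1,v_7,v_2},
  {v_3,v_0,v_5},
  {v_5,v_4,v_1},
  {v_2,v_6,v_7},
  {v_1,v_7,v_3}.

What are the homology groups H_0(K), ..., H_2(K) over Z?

K has 8 vertices, 24 edges, 16 triangles.
rank ∂_0 = 0, rank ∂_1 = 7 ⇒ b_0 = 8 − 0 − 7 = 1; all invariant factors of ∂_1 are 1 so no torsion. So H_0 ≅ Z.
rank ∂_1 = 7, rank ∂_2 = 15 ⇒ b_1 = 24 − 7 − 15 = 2; all invariant factors of ∂_2 are 1 so no torsion. So H_1 ≅ Z^2.
rank ∂_2 = 15, rank ∂_3 = 0 ⇒ b_2 = 16 − 15 − 0 = 1. So H_2 ≅ Z.

H_0 ≅ Z,  H_1 ≅ Z^2,  H_2 ≅ Z.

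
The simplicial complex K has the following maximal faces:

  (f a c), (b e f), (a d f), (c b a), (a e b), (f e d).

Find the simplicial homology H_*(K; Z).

Order the vertices as a < b < c < d < e < f. Listing each simplex with vertices in this order, K has dimension 2 with simplices:

  0-simplices (6): a, b, c, d, e, f
  1-simplices (12): ab, ac, ad, ae, af, bc, be, bf, cf, de, df, ef
  2-simplices (6): abc, abe, acf, adf, bef, def

so the chain groups are C_0 ≅ Z^6, C_1 ≅ Z^12, C_2 ≅ Z^6.

The boundary map ∂_1: C_1 → C_0 sends each edge [p,q] (with p < q) to q − p.
This gives a 6×12 integer matrix of rank 5; reducing to Smith normal form yields diagonal entries (1,1,1,1,1).

Boundary ∂_2: C_2 → C_1 sends each 2-simplex [p,q,r] to [q,r] − [p,r] + [p,q]. For instance
  ∂bef = ef − bf + be,
  ∂def = ef − df + de.
This gives a 12×6 integer matrix of rank 6; reducing to Smith normal form yields diagonal entries (1,1,1,1,1,1).

Now H_k = ker ∂_k / im ∂_{k+1}, so:

  H_0: rank C_0 − rank ∂_1 = 6 − 5 = 1, and the invariant factors of ∂_1 are all 1, so H_0 ≅ Z.
  H_1: rank ker ∂_1 − rank ∂_2 = (12 − 5) − 6 = 1, and the invariant factors of ∂_2 are all 1, so H_1 ≅ Z.
  H_2: rank ker ∂_2 − rank ∂_3 = (6 − 6) − 0 = 0, and there is no ∂_3, so H_2 ≅ 0.

As a check, the Euler characteristic is 6 − 12 + 6 = 0, which agrees with 1 − 1 + 0 = 0.
(K is a triangulation of the cylinder S^1 x I.)

H_0 = Z,  H_1 = Z,  H_2 = 0.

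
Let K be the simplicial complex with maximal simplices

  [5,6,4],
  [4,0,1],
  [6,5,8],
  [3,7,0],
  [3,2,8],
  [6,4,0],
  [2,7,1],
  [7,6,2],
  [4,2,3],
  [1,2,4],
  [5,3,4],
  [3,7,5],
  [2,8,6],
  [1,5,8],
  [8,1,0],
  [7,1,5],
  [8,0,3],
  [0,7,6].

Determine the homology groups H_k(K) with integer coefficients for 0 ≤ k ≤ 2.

K has 9 vertices, 27 edges, 18 triangles.
rank ∂_0 = 0, rank ∂_1 = 8 ⇒ b_0 = 9 − 0 − 8 = 1; all invariant factors of ∂_1 are 1 so no torsion. So H_0 = Z.
rank ∂_1 = 8, rank ∂_2 = 17 ⇒ b_1 = 27 − 8 − 17 = 2; all invariant factors of ∂_2 are 1 so no torsion. So H_1 = Z^2.
rank ∂_2 = 17, rank ∂_3 = 0 ⇒ b_2 = 18 − 17 − 0 = 1. So H_2 = Z.

H_0 = Z,  H_1 = Z^2,  H_2 = Z.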